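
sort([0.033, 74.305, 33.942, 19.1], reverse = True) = [74.305, 33.942, 19.1, 0.033]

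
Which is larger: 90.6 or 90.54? 90.6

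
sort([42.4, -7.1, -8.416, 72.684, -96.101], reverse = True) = [72.684, 42.4, -7.1, -8.416, -96.101]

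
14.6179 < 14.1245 False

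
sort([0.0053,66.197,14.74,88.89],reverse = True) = [88.89,66.197,14.74,0.0053]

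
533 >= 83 True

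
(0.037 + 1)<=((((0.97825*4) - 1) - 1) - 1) False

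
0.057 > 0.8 False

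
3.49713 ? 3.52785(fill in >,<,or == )<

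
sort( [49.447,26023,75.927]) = [49.447,75.927,26023]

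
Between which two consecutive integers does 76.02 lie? 76 and 77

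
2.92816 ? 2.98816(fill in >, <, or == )<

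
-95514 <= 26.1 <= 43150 True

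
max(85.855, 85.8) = 85.855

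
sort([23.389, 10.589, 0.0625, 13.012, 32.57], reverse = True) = [32.57, 23.389, 13.012, 10.589, 0.0625]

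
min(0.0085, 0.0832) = 0.0085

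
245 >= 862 False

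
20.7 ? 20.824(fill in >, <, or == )<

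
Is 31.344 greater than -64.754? Yes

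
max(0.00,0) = 0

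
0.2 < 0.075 False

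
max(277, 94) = 277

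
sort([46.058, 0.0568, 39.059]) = [0.0568, 39.059, 46.058]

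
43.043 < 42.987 False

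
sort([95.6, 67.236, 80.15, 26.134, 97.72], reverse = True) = [97.72, 95.6, 80.15, 67.236, 26.134]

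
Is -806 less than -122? Yes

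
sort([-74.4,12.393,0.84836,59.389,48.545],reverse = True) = [59.389,48.545,12.393,0.84836,-74.4]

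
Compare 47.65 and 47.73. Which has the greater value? 47.73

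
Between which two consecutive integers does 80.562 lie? 80 and 81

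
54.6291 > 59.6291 False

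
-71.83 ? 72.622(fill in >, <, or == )<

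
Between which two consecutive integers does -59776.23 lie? -59777 and -59776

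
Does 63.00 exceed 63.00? No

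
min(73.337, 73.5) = 73.337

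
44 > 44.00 False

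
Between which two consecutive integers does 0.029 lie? 0 and 1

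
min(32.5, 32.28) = 32.28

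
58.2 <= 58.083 False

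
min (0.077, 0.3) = 0.077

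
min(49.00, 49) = 49.00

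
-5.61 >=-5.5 False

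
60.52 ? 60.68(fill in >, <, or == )<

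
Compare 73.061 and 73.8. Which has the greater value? 73.8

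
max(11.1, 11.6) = 11.6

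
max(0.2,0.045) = 0.2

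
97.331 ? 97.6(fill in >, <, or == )<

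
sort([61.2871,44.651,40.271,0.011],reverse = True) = [61.2871,44.651,40.271,0.011]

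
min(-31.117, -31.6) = -31.6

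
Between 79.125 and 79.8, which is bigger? 79.8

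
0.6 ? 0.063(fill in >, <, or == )>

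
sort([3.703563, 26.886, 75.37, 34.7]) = [3.703563, 26.886, 34.7, 75.37]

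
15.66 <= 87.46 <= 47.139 False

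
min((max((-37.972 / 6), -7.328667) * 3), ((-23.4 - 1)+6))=-18.986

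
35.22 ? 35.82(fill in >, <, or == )<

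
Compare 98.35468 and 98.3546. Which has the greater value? 98.35468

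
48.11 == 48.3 False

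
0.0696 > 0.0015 True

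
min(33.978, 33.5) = 33.5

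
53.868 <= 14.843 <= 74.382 False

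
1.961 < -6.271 False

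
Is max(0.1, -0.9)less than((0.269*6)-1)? Yes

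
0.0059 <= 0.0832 True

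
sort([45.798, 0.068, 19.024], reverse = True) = [45.798, 19.024, 0.068]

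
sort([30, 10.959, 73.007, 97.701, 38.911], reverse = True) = [97.701, 73.007, 38.911, 30, 10.959]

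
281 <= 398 True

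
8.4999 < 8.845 True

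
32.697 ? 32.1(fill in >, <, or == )>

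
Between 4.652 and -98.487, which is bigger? 4.652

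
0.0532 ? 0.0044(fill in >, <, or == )>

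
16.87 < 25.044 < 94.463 True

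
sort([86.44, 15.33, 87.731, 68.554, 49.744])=[15.33, 49.744, 68.554, 86.44, 87.731]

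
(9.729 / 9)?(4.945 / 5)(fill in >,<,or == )>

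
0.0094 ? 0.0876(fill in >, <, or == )<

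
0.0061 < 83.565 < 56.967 False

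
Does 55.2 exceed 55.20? No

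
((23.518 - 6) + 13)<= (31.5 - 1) False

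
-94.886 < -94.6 True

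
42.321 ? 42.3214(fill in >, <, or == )<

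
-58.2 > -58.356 True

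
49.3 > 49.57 False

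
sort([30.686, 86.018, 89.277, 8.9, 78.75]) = [8.9, 30.686, 78.75, 86.018, 89.277]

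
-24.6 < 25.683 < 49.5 True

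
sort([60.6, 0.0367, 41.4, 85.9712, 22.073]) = [0.0367, 22.073, 41.4, 60.6, 85.9712]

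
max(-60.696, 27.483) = 27.483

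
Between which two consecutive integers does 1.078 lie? 1 and 2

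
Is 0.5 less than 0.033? No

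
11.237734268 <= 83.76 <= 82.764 False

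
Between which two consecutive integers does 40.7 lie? 40 and 41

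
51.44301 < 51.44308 True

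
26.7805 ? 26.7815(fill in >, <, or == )<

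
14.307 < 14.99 True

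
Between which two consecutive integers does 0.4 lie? 0 and 1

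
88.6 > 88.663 False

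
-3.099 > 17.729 False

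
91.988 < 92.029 True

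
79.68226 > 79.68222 True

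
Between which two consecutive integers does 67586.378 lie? 67586 and 67587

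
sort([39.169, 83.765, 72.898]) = [39.169, 72.898, 83.765]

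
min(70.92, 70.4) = 70.4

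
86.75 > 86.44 True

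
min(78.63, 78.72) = 78.63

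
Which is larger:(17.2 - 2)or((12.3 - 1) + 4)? ((12.3 - 1) + 4)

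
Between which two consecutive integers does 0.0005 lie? 0 and 1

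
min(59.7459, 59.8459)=59.7459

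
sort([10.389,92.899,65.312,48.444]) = [10.389,48.444,65.312,92.899]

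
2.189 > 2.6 False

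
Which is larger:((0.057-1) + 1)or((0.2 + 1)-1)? ((0.2 + 1)-1)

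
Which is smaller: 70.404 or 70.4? 70.4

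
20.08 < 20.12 True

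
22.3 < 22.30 False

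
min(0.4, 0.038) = 0.038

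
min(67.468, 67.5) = 67.468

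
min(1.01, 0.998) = 0.998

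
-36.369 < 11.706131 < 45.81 True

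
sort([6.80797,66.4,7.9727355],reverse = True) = [66.4,7.9727355,6.80797]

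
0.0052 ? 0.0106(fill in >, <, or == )<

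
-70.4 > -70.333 False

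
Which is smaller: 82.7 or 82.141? 82.141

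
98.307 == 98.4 False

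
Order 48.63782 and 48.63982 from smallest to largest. 48.63782,48.63982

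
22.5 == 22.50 True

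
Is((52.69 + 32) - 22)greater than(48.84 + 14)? No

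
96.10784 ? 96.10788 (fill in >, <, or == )<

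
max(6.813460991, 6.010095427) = 6.813460991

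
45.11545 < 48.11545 True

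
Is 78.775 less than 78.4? No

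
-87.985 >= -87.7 False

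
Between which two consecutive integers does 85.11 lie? 85 and 86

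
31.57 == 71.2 False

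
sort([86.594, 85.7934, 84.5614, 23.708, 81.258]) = [23.708, 81.258, 84.5614, 85.7934, 86.594]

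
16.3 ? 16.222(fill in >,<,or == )>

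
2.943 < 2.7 False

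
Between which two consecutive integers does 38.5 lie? 38 and 39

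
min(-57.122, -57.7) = -57.7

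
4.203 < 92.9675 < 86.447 False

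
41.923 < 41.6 False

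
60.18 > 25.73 True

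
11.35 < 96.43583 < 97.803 True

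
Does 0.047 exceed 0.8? No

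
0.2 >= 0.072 True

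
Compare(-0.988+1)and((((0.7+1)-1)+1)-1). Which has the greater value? ((((0.7+1)-1)+1)-1)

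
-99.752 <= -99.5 True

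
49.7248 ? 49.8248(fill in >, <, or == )<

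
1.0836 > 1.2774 False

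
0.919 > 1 False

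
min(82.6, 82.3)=82.3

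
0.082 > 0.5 False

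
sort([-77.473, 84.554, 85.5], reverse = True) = [85.5, 84.554, -77.473]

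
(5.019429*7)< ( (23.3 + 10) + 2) True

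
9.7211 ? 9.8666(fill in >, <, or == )<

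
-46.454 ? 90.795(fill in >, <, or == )<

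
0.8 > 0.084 True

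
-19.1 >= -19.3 True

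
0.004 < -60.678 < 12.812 False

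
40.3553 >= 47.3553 False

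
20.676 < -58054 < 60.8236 False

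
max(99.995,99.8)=99.995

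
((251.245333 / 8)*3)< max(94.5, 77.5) True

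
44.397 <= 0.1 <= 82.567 False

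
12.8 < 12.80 False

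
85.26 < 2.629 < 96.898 False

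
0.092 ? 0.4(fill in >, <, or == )<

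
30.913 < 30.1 False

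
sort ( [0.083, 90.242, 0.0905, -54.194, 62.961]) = [-54.194, 0.083, 0.0905, 62.961, 90.242]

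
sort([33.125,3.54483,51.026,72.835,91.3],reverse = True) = [91.3,72.835,51.026,33.125,3.54483]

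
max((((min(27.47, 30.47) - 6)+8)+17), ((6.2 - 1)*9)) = 46.8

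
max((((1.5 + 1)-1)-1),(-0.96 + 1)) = 0.5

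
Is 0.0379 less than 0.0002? No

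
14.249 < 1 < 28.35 False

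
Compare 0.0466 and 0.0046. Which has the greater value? 0.0466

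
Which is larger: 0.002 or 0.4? 0.4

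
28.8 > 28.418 True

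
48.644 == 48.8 False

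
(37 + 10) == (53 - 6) True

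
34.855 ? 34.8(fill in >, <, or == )>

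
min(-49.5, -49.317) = -49.5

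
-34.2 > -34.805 True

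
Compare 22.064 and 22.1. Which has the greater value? 22.1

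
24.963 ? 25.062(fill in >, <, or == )<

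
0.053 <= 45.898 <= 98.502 True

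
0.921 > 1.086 False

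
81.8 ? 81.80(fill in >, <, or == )==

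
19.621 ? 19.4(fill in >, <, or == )>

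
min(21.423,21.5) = 21.423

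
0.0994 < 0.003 False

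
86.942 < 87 True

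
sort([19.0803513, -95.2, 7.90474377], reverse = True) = [19.0803513, 7.90474377, -95.2]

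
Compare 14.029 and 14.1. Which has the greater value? 14.1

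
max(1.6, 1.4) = 1.6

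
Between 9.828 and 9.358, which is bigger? 9.828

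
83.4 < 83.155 False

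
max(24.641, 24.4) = 24.641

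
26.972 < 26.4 False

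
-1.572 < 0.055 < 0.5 True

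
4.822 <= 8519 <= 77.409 False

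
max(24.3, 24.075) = 24.3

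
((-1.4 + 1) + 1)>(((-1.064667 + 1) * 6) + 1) False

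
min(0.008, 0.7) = 0.008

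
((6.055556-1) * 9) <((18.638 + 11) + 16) True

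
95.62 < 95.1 False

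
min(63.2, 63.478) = 63.2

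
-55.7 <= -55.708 False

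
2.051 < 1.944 False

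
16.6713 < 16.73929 True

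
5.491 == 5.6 False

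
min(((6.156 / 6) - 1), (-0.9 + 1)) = 0.026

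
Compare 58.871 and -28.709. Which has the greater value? 58.871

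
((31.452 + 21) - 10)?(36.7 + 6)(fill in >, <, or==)<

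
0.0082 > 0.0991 False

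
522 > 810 False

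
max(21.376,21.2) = 21.376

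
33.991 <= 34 True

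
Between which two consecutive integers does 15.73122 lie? 15 and 16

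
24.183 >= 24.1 True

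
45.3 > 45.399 False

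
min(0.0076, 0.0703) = 0.0076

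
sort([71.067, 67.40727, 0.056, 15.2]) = [0.056, 15.2, 67.40727, 71.067]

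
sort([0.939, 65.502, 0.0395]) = [0.0395, 0.939, 65.502]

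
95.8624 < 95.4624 False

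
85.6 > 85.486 True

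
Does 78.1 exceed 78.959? No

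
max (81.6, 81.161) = 81.6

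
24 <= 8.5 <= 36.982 False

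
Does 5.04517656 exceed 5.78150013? No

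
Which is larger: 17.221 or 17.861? 17.861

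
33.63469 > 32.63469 True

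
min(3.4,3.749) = 3.4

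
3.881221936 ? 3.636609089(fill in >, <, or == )>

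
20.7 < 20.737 True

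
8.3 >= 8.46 False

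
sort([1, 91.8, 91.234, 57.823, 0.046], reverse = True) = [91.8, 91.234, 57.823, 1, 0.046]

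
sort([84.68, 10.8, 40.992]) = [10.8, 40.992, 84.68]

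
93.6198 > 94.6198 False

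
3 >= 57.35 False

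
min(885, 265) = 265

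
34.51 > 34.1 True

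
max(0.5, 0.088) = 0.5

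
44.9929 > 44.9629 True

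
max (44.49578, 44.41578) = 44.49578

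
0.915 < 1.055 True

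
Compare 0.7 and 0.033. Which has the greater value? 0.7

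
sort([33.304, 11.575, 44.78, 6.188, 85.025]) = [6.188, 11.575, 33.304, 44.78, 85.025]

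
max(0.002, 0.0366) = 0.0366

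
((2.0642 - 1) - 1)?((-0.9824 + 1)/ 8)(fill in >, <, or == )>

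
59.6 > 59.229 True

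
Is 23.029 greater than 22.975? Yes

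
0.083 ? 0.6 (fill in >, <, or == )<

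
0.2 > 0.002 True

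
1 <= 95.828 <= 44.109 False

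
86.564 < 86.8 True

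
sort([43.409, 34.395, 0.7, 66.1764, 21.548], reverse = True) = [66.1764, 43.409, 34.395, 21.548, 0.7]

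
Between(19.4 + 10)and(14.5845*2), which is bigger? (19.4 + 10)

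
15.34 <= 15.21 False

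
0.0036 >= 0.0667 False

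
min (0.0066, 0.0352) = 0.0066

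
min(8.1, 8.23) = 8.1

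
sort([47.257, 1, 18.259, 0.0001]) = [0.0001, 1, 18.259, 47.257]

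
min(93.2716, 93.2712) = 93.2712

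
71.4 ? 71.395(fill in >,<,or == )>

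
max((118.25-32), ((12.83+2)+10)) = 86.25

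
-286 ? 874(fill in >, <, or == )<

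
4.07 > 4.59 False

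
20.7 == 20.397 False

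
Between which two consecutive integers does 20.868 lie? 20 and 21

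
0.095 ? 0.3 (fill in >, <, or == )<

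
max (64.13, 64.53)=64.53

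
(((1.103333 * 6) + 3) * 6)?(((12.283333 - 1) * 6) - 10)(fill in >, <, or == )>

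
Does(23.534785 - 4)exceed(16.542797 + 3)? No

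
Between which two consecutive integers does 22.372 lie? 22 and 23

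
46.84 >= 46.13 True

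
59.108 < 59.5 True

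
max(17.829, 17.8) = 17.829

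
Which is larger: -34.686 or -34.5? -34.5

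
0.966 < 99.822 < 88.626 False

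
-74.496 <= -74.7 False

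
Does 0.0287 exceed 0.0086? Yes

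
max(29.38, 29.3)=29.38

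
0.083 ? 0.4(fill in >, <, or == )<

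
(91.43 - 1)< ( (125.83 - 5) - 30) True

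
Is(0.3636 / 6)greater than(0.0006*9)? Yes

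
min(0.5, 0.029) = 0.029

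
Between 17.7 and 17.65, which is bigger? 17.7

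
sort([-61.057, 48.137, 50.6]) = [-61.057, 48.137, 50.6]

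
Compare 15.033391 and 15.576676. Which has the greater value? 15.576676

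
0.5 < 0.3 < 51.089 False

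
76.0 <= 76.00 True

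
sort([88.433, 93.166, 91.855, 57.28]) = [57.28, 88.433, 91.855, 93.166]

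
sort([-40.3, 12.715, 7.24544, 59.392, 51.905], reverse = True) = [59.392, 51.905, 12.715, 7.24544, -40.3]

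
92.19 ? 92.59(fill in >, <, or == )<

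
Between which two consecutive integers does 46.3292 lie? 46 and 47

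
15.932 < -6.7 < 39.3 False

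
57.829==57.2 False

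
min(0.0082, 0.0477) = 0.0082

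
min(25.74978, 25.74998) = 25.74978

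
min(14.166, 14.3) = 14.166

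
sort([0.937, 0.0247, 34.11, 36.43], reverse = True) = [36.43, 34.11, 0.937, 0.0247]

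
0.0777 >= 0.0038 True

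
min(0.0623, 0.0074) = 0.0074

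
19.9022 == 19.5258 False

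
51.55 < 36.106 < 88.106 False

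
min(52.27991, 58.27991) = 52.27991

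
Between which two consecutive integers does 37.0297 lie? 37 and 38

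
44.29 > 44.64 False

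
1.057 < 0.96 False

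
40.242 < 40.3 True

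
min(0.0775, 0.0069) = 0.0069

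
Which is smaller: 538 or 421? 421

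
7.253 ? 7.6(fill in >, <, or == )<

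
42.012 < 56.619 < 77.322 True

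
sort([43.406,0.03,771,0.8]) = [0.03,0.8,43.406,771]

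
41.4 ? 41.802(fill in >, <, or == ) <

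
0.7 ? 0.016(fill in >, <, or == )>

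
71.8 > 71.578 True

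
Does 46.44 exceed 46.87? No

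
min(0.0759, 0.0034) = 0.0034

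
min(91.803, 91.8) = 91.8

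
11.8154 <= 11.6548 False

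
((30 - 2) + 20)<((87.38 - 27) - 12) True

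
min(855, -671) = -671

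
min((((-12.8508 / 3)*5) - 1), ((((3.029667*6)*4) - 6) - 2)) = -22.418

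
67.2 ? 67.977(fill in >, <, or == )<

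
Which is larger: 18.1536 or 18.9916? 18.9916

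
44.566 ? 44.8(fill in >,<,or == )<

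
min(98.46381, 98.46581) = 98.46381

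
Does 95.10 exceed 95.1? No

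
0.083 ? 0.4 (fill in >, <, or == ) <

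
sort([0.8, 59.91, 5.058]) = [0.8, 5.058, 59.91]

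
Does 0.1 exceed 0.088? Yes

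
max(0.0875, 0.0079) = 0.0875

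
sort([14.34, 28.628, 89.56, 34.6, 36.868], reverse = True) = [89.56, 36.868, 34.6, 28.628, 14.34]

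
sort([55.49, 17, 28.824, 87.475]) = [17, 28.824, 55.49, 87.475]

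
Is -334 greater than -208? No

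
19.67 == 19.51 False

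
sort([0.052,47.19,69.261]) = [0.052,47.19,69.261]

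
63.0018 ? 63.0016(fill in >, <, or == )>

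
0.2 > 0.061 True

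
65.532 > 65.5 True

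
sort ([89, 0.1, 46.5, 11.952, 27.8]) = [0.1, 11.952, 27.8, 46.5, 89]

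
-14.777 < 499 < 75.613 False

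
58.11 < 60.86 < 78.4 True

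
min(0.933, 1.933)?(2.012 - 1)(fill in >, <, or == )<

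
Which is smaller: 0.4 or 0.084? 0.084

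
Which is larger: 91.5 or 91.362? 91.5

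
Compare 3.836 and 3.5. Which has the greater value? 3.836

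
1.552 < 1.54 False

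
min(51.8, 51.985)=51.8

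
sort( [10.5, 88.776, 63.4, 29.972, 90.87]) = [10.5, 29.972, 63.4, 88.776, 90.87]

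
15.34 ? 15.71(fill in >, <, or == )<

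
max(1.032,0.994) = 1.032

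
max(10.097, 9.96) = 10.097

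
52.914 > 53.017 False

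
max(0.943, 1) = 1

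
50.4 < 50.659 True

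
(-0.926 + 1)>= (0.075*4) False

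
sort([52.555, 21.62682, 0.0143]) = [0.0143, 21.62682, 52.555]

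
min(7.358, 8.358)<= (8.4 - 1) True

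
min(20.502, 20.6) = 20.502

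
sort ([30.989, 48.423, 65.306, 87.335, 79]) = [30.989, 48.423, 65.306, 79, 87.335]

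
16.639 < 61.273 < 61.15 False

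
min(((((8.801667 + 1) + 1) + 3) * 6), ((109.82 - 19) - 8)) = 82.810002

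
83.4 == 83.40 True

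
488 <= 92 False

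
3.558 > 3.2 True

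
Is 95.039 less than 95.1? Yes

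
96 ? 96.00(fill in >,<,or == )==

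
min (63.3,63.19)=63.19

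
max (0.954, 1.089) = 1.089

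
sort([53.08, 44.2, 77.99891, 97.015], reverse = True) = [97.015, 77.99891, 53.08, 44.2]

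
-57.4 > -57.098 False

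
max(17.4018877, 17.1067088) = 17.4018877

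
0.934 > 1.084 False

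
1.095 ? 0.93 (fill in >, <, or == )>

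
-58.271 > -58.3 True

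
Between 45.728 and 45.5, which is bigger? 45.728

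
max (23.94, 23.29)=23.94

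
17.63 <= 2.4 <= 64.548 False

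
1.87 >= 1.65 True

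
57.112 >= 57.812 False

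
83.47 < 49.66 False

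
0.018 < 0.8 True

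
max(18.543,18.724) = 18.724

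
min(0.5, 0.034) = 0.034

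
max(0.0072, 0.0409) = 0.0409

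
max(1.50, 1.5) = 1.5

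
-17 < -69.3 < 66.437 False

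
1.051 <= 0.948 False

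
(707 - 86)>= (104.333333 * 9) False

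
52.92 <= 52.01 False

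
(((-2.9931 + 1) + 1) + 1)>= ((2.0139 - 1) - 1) False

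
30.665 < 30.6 False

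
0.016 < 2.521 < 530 True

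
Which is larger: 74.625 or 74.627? 74.627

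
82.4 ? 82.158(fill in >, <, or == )>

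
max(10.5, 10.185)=10.5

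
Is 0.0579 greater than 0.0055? Yes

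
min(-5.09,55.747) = -5.09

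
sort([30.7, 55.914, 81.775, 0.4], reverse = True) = [81.775, 55.914, 30.7, 0.4]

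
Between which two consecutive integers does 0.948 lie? 0 and 1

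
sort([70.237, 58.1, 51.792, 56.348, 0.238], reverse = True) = [70.237, 58.1, 56.348, 51.792, 0.238]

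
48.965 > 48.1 True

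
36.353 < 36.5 True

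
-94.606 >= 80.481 False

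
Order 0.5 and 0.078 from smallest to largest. 0.078, 0.5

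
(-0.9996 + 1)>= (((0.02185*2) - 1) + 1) False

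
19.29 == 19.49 False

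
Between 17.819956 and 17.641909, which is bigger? 17.819956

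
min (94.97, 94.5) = 94.5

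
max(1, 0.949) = 1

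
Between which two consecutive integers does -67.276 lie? -68 and -67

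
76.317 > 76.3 True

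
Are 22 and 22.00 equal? Yes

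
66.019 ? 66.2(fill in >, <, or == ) <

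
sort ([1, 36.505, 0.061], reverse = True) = [36.505, 1, 0.061]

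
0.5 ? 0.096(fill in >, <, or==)>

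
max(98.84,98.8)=98.84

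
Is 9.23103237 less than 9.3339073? Yes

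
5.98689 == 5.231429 False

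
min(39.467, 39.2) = 39.2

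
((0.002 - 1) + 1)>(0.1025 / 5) False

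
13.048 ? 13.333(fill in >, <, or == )<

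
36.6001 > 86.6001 False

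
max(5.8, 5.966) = 5.966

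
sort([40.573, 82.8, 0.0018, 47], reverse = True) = [82.8, 47, 40.573, 0.0018]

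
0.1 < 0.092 False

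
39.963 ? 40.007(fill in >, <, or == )<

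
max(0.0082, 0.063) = 0.063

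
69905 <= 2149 False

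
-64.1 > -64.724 True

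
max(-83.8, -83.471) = -83.471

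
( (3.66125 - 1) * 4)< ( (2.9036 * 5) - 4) False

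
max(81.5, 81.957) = 81.957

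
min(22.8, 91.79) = 22.8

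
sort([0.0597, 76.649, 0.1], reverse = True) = [76.649, 0.1, 0.0597]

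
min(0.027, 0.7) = 0.027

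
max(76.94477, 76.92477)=76.94477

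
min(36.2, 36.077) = 36.077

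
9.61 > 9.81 False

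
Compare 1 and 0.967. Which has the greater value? 1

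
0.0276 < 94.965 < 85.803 False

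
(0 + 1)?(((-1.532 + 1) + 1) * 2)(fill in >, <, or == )>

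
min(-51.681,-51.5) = -51.681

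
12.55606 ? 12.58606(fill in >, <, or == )<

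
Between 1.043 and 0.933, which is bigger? 1.043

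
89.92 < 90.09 True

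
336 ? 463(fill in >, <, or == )<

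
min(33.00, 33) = 33.00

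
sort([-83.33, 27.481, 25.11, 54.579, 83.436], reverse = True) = [83.436, 54.579, 27.481, 25.11, -83.33]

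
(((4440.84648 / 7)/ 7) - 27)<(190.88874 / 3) True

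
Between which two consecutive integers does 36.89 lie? 36 and 37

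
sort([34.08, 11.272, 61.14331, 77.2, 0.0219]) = [0.0219, 11.272, 34.08, 61.14331, 77.2]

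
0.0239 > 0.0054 True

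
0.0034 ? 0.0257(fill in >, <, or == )<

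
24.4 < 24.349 False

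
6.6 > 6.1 True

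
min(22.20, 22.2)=22.20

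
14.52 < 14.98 True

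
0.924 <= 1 True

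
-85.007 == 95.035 False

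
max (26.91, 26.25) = 26.91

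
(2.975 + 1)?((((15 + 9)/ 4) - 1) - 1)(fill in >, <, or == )<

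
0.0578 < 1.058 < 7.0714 True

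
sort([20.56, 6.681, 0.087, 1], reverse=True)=[20.56, 6.681, 1, 0.087]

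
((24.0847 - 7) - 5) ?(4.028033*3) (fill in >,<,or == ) >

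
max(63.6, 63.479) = 63.6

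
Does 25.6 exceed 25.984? No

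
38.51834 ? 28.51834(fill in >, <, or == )>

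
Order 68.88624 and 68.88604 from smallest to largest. 68.88604, 68.88624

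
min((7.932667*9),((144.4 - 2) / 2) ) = 71.2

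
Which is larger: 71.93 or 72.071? 72.071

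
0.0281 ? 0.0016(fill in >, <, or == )>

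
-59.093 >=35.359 False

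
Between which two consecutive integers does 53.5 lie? 53 and 54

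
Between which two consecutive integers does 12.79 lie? 12 and 13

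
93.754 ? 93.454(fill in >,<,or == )>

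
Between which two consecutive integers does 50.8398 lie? 50 and 51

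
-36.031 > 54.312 False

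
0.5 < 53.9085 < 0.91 False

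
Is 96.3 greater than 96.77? No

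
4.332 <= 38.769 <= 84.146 True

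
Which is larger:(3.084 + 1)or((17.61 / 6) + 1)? (3.084 + 1)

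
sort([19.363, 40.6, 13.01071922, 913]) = [13.01071922, 19.363, 40.6, 913]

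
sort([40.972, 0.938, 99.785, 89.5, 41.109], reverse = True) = [99.785, 89.5, 41.109, 40.972, 0.938]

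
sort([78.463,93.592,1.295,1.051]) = [1.051,1.295,78.463,93.592]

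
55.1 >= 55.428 False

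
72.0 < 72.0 False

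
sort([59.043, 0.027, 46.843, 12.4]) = [0.027, 12.4, 46.843, 59.043]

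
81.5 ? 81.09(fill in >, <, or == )>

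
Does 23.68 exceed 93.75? No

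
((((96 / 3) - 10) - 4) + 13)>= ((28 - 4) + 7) True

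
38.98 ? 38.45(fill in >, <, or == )>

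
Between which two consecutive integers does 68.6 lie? 68 and 69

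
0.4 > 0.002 True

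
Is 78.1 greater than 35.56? Yes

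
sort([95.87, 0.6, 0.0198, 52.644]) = [0.0198, 0.6, 52.644, 95.87]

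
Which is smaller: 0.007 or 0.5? 0.007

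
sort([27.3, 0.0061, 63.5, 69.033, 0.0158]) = [0.0061, 0.0158, 27.3, 63.5, 69.033]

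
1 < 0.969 False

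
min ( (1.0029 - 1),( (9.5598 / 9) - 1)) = 0.0029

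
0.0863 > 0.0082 True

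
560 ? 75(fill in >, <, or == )>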